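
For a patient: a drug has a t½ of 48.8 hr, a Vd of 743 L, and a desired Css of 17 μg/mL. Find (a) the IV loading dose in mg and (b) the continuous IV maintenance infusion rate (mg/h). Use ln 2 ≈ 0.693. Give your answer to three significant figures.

LD = Vd × C = 743.0 × 17 = 12630 mg
CL = 0.693 × Vd / t½ = 0.693 × 743.0 / 48.8 = 10.55 L/h
Infusion rate = CL × Css = 10.55 × 17 = 179.4 mg/h

(a) 12600 mg; (b) 179 mg/h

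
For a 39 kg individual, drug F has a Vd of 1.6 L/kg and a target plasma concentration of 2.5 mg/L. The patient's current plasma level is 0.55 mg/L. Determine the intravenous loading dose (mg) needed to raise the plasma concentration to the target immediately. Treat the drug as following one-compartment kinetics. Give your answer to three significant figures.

Total Vd = 1.6 × 39 = 62.40 L
Concentration deficit ΔC = 2.5 − 0.55 = 1.950 mg/L
LD = Vd × ΔC = 62.40 × 1.950 = 121.7 mg

122 mg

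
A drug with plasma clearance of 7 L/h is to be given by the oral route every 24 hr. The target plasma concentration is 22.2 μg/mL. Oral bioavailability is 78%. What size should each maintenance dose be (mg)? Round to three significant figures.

D = CL × Css × τ / F = 7.000 × 22.2 × 24 / 0.78 = 4782 mg

4780 mg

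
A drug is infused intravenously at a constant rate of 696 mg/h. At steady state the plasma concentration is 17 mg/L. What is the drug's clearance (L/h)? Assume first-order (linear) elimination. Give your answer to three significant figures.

At steady state, infusion rate = CL × Css, so CL = rate / Css.
CL = 696 / 17 = 40.94 L/h

40.9 L/h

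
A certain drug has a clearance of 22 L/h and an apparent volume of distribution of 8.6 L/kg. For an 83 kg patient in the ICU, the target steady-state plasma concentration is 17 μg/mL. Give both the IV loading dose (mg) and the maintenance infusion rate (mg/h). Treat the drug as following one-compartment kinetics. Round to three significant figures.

(a) 12100 mg; (b) 374 mg/h

Total Vd = 8.6 × 83 = 713.8 L
Loading dose = Vd × C = 713.8 × 17 = 12130 mg
Infusion rate = 22.00 L/h × 17 mg/L = 374.0 mg/h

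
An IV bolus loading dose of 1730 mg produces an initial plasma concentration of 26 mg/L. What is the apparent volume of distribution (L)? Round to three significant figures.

66.5 L

Immediately after an IV bolus, C₀ = Dose / Vd, so Vd = Dose / C₀.
Vd = 1730 / 26 = 66.54 L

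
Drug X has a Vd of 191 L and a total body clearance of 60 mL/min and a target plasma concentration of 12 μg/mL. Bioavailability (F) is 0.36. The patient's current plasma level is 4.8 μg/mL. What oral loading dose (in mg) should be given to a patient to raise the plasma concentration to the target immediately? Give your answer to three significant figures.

3820 mg

Loading dose depends on Vd (not clearance): it fills the distribution volume.
Concentration deficit ΔC = 12 − 4.8 = 7.200 mg/L
LD = Vd × ΔC / F = 191.0 × 7.200 / 0.36 = 3820 mg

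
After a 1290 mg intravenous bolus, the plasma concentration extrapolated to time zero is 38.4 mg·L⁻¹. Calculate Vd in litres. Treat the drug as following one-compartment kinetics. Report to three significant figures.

33.6 L

Immediately after an IV bolus, C₀ = Dose / Vd, so Vd = Dose / C₀.
Vd = 1290 / 38.4 = 33.59 L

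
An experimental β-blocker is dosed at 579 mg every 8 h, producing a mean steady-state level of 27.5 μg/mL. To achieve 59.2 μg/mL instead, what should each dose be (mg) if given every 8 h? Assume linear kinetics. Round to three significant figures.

With linear kinetics, Css is proportional to dose rate (D/τ) at fixed clearance.
D₂ = D₁ × (Css,target / Css,current) = 579 × 59.2/27.5 = 1246 mg

1250 mg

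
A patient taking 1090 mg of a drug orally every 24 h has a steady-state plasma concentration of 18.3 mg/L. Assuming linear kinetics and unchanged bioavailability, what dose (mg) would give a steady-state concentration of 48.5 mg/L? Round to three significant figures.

2890 mg

For first-order elimination, Css ∝ F·D/(CL·τ); F and CL are unchanged, so Css ∝ D/τ.
D₂ = D₁ × (Css,target / Css,current) = 1090 × 48.5/18.3 = 2889 mg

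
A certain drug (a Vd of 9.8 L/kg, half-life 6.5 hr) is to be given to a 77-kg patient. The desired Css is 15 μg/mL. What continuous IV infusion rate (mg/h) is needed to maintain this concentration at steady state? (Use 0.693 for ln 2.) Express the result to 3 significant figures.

Total Vd = 9.8 × 77 = 754.6 L
CL = 0.693 × Vd / t½ = 0.693 × 754.6 / 6.5 = 80.45 L/h
Infusion rate = CL × Css = 80.45 × 15 = 1207 mg/h

1210 mg/h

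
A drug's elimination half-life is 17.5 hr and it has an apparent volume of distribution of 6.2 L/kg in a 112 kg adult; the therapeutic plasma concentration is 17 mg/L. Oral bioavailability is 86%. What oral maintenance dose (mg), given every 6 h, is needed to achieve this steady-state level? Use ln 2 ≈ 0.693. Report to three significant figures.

Vd = 6.2 L/kg × 112 kg = 694.4 L
CL = 0.693 × Vd / t½ = 0.693 × 694.4 / 17.5 = 27.50 L/h
D = CL × Css × τ / F = 27.50 × 17 × 6 / 0.86 = 3262 mg

3260 mg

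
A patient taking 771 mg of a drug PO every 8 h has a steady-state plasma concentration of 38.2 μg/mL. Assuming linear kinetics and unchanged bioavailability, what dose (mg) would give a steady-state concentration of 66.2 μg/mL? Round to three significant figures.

With linear kinetics, Css is proportional to dose rate (D/τ) at fixed clearance.
D₂ = D₁ × (Css,target / Css,current) = 771 × 66.2/38.2 = 1336 mg

1340 mg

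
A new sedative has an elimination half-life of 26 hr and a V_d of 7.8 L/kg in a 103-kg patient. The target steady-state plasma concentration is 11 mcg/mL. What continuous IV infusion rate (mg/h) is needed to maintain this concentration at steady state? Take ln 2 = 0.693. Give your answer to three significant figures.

Vd = 7.8 L/kg × 103 kg = 803.4 L
k = 0.693/26 = 0.02665 h⁻¹, so CL = k·Vd = 0.02665 × 803.4 = 21.41 L/h
Infusion rate = CL × Css = 21.41 × 11 = 235.5 mg/h

236 mg/h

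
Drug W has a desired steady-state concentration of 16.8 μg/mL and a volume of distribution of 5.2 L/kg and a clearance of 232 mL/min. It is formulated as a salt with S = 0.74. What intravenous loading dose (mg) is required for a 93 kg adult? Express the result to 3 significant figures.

11000 mg

Total Vd = 5.2 × 93 = 483.6 L
LD = Vd × C / S = 483.6 × 16.80 / 0.74 = 10980 mg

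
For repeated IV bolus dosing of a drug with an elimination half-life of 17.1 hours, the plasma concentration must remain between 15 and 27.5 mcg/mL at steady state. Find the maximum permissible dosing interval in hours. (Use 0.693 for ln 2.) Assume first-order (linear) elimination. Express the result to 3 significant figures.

15.0 h

k = 0.693 / t½ = 0.693 / 17.1 = 0.04053 h⁻¹
Between IV bolus doses, concentration decays as C = C₀·e^(−kτ), so C_peak/C_trough = e^(kτ).
τ_max = ln(C_peak/C_trough) / k = ln(27.5/15) / 0.04053 = 0.6061 / 0.04053 = 14.95 h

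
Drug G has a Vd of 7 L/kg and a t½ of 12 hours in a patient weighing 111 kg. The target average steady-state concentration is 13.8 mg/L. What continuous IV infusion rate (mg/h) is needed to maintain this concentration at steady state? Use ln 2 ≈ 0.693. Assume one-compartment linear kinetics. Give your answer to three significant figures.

Total Vd = 7 × 111 = 777.0 L
CL = ln 2 · Vd / t½ = 0.693 × 777.0 / 12 = 44.87 L/h
Infusion rate = CL × Css = 44.87 × 13.8 = 619.2 mg/h

619 mg/h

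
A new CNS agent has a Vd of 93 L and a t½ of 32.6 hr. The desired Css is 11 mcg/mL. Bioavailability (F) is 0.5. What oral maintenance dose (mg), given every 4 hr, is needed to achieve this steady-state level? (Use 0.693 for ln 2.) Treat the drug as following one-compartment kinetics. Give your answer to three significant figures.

174 mg

CL = 0.693 × Vd / t½ = 0.693 × 93.00 / 32.6 = 1.977 L/h
D = CL × Css × τ / F = 1.977 × 11 × 4 / 0.5 = 174.0 mg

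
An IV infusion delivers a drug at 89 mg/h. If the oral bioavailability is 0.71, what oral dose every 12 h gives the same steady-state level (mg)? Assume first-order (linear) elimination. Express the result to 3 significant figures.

To maintain the same Css, the systemic dosing rate must be unchanged: F·D/τ = infusion rate.
D = rate × τ / F = 89 × 12 / 0.71 = 1504 mg

1500 mg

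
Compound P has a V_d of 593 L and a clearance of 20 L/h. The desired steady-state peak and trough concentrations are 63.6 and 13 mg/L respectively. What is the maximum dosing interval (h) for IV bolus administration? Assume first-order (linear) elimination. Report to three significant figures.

47.1 h

k = CL / Vd = 20.00 / 593.0 = 0.03373 h⁻¹
Between IV bolus doses, concentration decays as C = C₀·e^(−kτ), so C_peak/C_trough = e^(kτ).
τ_max = ln(C_peak/C_trough) / k = ln(63.6/13) / 0.03373 = 1.588 / 0.03373 = 47.08 h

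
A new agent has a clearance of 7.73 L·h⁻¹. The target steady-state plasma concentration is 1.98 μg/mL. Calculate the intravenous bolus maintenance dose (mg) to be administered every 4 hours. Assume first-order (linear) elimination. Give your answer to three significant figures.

At steady state, dose per interval replaces the amount cleared in that interval: D/τ = CL·Css.
D = CL × Css × τ = 7.730 × 1.98 × 4 = 61.22 mg

61.2 mg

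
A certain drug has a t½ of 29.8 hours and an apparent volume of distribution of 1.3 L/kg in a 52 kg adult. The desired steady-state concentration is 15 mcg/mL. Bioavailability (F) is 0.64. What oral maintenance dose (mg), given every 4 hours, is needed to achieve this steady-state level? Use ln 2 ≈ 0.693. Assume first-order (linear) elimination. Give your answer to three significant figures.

Vd(total) = 52 kg × 1.3 L/kg = 67.60 L
k = 0.693/29.8 = 0.02326 h⁻¹, so CL = k·Vd = 0.02326 × 67.60 = 1.572 L/h
D = CL × Css × τ / F = 1.572 × 15 × 4 / 0.64 = 147.4 mg

147 mg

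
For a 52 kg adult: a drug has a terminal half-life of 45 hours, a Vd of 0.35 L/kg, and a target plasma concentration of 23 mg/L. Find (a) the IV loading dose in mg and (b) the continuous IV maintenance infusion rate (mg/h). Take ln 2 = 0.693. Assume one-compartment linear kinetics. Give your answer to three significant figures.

Vd = 0.35 L/kg × 52 kg = 18.20 L
LD = Vd × C = 18.20 × 23 = 418.6 mg
CL = 0.693 × Vd / t½ = 0.693 × 18.20 / 45 = 0.2803 L/h
Infusion rate = CL × Css = 0.2803 × 23 = 6.447 mg/h

(a) 419 mg; (b) 6.45 mg/h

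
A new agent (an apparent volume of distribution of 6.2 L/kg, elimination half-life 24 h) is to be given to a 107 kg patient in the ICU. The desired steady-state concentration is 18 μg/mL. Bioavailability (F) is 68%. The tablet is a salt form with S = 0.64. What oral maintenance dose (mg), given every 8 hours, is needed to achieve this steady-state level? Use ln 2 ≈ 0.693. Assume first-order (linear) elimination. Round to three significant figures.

Total Vd = 6.2 × 107 = 663.4 L
k = 0.693/24 = 0.02888 h⁻¹, so CL = k·Vd = 0.02888 × 663.4 = 19.16 L/h
D = CL × Css × τ / F / S = 19.16 × 18 × 8 / 0.68 / 0.64 = 6340 mg

6340 mg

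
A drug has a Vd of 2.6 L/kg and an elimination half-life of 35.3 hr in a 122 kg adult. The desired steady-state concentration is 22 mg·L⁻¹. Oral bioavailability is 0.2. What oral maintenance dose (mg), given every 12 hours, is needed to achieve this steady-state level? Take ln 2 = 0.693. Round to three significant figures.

Total Vd = 2.6 × 122 = 317.2 L
k = 0.693/35.3 = 0.01963 h⁻¹, so CL = k·Vd = 0.01963 × 317.2 = 6.227 L/h
D = CL × Css × τ / F = 6.227 × 22 × 12 / 0.2 = 8220 mg

8220 mg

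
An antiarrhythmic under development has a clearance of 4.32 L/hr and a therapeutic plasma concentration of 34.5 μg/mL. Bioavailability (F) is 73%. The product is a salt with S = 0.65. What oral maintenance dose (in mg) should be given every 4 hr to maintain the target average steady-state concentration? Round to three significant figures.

1260 mg

At steady state, dose per interval replaces the amount cleared in that interval: F·S·D/τ = CL·Css.
D = CL × Css × τ / F / S = 4.320 × 34.5 × 4 / 0.73 / 0.65 = 1256 mg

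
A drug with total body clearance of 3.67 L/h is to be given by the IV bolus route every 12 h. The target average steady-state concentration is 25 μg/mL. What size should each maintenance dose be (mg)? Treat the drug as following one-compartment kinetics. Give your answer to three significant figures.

D = CL × Css × τ = 3.670 × 25 × 12 = 1101 mg

1100 mg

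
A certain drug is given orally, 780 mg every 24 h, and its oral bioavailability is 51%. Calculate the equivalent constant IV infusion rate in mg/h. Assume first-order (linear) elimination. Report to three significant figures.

16.6 mg/h

Equivalent systemic input: infusion rate = F·D/τ.
Rate = 0.51 × 780 / 24 = 16.58 mg/h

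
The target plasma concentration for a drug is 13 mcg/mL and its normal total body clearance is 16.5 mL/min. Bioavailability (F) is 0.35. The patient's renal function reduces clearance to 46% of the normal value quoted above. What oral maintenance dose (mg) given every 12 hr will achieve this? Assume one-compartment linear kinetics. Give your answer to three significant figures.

CL = 16.5 mL/min = 16.5 × 0.06 = 0.9900 L/h
Patient clearance = 0.46 × 0.9900 = 0.4554 L/h
D = CL × Css × τ / F = 0.4554 × 13 × 12 / 0.35 = 203.0 mg

203 mg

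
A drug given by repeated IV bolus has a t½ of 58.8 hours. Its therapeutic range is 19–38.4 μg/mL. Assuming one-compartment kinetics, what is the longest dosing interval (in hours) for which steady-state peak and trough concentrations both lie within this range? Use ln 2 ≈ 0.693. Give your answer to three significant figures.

k = 0.693 / t½ = 0.693 / 58.8 = 0.01179 h⁻¹
Between IV bolus doses, concentration decays as C = C₀·e^(−kτ), so C_peak/C_trough = e^(kτ).
τ_max = ln(C_peak/C_trough) / k = ln(38.4/19) / 0.01179 = 0.7036 / 0.01179 = 59.68 h

59.7 h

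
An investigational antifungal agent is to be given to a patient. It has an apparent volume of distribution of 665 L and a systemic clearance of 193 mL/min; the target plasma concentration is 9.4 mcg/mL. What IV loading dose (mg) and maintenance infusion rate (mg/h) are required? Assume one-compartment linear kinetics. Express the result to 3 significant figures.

LD = Vd · C_target = 665.0 × 9.4 = 6251 mg
CL = 193 mL/min = 193 × 0.06 = 11.58 L/h
Maintenance infusion rate = CL × Css = 11.58 × 9.4 = 108.9 mg/h

(a) 6250 mg; (b) 109 mg/h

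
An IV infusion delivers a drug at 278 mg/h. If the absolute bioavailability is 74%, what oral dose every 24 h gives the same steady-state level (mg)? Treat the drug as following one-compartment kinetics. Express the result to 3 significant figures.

9020 mg

To maintain the same Css, the systemic dosing rate must be unchanged: F·D/τ = infusion rate.
D = rate × τ / F = 278 × 24 / 0.74 = 9016 mg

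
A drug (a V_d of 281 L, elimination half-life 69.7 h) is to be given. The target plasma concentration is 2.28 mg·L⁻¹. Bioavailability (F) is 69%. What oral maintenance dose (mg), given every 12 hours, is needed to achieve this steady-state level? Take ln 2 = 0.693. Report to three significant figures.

CL = 0.693 × Vd / t½ = 0.693 × 281.0 / 69.7 = 2.794 L/h
D = CL × Css × τ / F = 2.794 × 2.28 × 12 / 0.69 = 110.8 mg

111 mg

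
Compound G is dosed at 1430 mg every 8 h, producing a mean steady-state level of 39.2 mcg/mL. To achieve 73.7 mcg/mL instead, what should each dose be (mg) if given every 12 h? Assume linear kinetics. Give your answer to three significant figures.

With linear kinetics, Css is proportional to dose rate (D/τ) at fixed clearance.
D₂ = D₁ × (Css,target / Css,current) × (τ₂/τ₁) = 1430 × (73.7/39.2) × (12/8) = 4033 mg

4030 mg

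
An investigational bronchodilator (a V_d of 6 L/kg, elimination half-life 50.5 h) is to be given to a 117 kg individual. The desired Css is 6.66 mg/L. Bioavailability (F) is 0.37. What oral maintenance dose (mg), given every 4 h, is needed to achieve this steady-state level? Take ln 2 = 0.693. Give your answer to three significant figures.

694 mg

Vd(total) = 117 kg × 6 L/kg = 702.0 L
CL = ln 2 · Vd / t½ = 0.693 × 702.0 / 50.5 = 9.633 L/h
D = CL × Css × τ / F = 9.633 × 6.66 × 4 / 0.37 = 693.6 mg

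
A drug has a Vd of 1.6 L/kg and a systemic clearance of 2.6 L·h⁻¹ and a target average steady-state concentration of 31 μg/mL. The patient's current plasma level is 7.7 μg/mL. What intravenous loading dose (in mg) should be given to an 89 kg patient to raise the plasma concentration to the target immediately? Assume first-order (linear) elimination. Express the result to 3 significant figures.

Vd(total) = 89 kg × 1.6 L/kg = 142.4 L
Concentration deficit ΔC = 31 − 7.7 = 23.30 mg/L
LD = Vd × ΔC = 142.4 × 23.30 = 3318 mg

3320 mg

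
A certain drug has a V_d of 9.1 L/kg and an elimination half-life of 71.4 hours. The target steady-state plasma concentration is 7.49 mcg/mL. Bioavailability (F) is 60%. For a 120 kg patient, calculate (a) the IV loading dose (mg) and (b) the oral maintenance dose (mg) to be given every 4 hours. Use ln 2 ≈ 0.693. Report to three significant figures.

(a) 8180 mg; (b) 529 mg

Vd = 9.1 L/kg × 120 kg = 1092 L
LD = Vd × C = 1092 × 7.49 = 8179 mg
CL = 0.693 × Vd / t½ = 0.693 × 1092 / 71.4 = 10.60 L/h
D = CL × Css × τ / F = 10.60 × 7.49 × 4 / 0.6 = 529.3 mg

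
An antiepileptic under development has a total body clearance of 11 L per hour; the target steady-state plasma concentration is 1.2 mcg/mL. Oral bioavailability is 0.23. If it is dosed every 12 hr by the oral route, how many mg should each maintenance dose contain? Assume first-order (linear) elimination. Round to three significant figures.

D = CL × Css × τ / F = 11.00 × 1.2 × 12 / 0.23 = 688.7 mg

689 mg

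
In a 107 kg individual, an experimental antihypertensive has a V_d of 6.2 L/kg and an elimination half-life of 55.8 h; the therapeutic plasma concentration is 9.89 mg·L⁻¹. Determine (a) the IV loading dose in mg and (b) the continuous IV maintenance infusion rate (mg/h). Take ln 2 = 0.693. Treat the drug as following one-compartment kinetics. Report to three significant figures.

(a) 6560 mg; (b) 81.5 mg/h

Total Vd = 6.2 × 107 = 663.4 L
LD = Vd × C = 663.4 × 9.89 = 6561 mg
CL = 0.693 × Vd / t½ = 0.693 × 663.4 / 55.8 = 8.239 L/h
Infusion rate = CL × Css = 8.239 × 9.89 = 81.48 mg/h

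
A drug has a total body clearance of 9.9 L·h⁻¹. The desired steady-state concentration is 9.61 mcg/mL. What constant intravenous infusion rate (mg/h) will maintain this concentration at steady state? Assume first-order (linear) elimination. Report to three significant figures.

Infusion rate = CL · Css = 9.900 L/h × 9.61 mg/L = 95.14 mg/h

95.1 mg/h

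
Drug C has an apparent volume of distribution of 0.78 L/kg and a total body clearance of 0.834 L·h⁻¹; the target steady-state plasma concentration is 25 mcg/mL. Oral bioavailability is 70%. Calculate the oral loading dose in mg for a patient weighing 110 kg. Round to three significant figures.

3060 mg

Vd(total) = 110 kg × 0.78 L/kg = 85.80 L
The loading dose fills Vd to the target concentration; clearance is irrelevant here.
LD = Vd × C / F = 85.80 × 25.00 / 0.7 = 3064 mg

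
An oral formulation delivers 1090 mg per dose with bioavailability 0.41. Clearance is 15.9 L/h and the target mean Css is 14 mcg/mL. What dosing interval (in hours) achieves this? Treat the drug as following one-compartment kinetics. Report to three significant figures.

2.01 h

F·D/τ = CL·Css → τ = F·D / (CL·Css).
τ = 0.41 × 1090 / (15.9 × 14) = 2.008 h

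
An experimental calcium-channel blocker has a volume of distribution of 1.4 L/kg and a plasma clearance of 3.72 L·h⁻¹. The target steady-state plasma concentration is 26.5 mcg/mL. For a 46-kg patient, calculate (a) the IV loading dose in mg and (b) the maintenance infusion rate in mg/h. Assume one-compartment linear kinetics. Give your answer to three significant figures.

(a) 1710 mg; (b) 98.6 mg/h

Total Vd = 1.4 × 46 = 64.40 L
LD = Vd · C_target = 64.40 × 26.5 = 1707 mg
Maintenance: replace elimination → rate = CL × Css = 3.720 × 26.5 = 98.58 mg/h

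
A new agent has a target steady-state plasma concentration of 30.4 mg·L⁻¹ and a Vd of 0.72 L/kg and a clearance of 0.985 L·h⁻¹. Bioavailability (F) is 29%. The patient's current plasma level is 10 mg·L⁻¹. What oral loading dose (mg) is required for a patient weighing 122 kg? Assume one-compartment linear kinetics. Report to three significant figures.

6180 mg

Vd(total) = 122 kg × 0.72 L/kg = 87.84 L
LD is governed by Vd — clearance does not enter the loading-dose calculation.
Concentration deficit ΔC = 30.4 − 10 = 20.40 mg/L
LD = Vd × ΔC / F = 87.84 × 20.40 / 0.29 = 6179 mg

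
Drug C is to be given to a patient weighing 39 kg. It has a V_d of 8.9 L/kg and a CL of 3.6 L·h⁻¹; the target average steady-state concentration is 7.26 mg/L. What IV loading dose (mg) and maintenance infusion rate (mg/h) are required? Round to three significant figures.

(a) 2520 mg; (b) 26.1 mg/h

Total Vd = 8.9 × 39 = 347.1 L
LD = Vd · C_target = 347.1 × 7.26 = 2520 mg
Maintenance infusion rate = CL × Css = 3.600 × 7.26 = 26.14 mg/h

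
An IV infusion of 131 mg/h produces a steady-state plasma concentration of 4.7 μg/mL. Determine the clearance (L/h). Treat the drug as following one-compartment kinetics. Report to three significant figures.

27.9 L/h

At steady state, infusion rate = CL × Css, so CL = rate / Css.
CL = 131 / 4.7 = 27.87 L/h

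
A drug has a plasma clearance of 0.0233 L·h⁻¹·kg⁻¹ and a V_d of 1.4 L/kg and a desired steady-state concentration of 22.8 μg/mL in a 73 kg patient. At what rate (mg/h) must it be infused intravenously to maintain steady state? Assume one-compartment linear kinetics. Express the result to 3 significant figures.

38.8 mg/h

CL = 0.0233 L·h⁻¹·kg⁻¹ × 73 kg = 1.701 L/h
At steady state, infusion rate equals elimination rate: rate in = CL × Css.
R₀ = 1.701 × 22.8 = 38.78 mg/h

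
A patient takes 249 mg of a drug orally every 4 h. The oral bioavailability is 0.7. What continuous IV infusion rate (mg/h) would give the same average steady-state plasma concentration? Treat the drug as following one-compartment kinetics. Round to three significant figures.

43.6 mg/h

Equivalent systemic input: infusion rate = F·D/τ.
Rate = 0.7 × 249 / 4 = 43.58 mg/h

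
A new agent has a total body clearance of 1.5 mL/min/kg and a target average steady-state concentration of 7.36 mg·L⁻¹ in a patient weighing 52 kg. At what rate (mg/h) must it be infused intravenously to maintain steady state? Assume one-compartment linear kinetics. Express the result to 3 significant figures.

34.4 mg/h

CL = 1.5 mL/min/kg × 52 kg = 78.00 mL/min = 78.00 × 60/1000 = 4.680 L/h
Infusion rate = CL · Css = 4.680 L/h × 7.36 mg/L = 34.44 mg/h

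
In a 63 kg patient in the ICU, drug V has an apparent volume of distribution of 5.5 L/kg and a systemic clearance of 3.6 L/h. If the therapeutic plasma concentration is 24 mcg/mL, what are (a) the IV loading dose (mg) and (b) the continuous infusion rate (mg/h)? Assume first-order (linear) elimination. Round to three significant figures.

Vd(total) = 63 kg × 5.5 L/kg = 346.5 L
Loading: fill Vd to C_target → 346.5 L × 24 mg/L = 8316 mg
Infusion rate = 3.600 L/h × 24 mg/L = 86.40 mg/h

(a) 8320 mg; (b) 86.4 mg/h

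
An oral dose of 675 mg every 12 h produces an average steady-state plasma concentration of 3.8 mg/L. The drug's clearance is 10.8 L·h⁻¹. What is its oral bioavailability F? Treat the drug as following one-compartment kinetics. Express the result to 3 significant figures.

0.730

F·D/τ = CL·Css at steady state → F = CL·Css·τ / D.
F = 10.8 × 3.8 × 12 / 675 = 0.730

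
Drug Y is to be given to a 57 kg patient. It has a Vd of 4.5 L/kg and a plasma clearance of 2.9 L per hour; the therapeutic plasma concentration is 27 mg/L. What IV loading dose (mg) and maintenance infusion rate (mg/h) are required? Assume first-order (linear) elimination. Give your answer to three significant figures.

Vd(total) = 57 kg × 4.5 L/kg = 256.5 L
Loading dose = Vd × C = 256.5 × 27 = 6926 mg
Infusion rate = 2.900 L/h × 27 mg/L = 78.30 mg/h

(a) 6930 mg; (b) 78.3 mg/h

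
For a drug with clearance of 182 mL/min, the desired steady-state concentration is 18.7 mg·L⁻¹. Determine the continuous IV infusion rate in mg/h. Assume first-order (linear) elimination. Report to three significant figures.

204 mg/h

CL = 182 mL/min = 182 × 0.06 = 10.92 L/h
At steady state, infusion rate equals elimination rate: rate in = CL × Css.
R₀ = 10.92 × 18.7 = 204.2 mg/h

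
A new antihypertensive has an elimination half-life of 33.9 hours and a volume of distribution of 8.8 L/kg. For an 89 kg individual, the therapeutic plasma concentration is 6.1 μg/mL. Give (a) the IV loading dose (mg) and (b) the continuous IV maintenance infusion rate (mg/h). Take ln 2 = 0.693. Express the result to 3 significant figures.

Vd(total) = 89 kg × 8.8 L/kg = 783.2 L
LD = Vd × C = 783.2 × 6.1 = 4778 mg
CL = 0.693 × Vd / t½ = 0.693 × 783.2 / 33.9 = 16.01 L/h
Infusion rate = CL × Css = 16.01 × 6.1 = 97.66 mg/h

(a) 4780 mg; (b) 97.7 mg/h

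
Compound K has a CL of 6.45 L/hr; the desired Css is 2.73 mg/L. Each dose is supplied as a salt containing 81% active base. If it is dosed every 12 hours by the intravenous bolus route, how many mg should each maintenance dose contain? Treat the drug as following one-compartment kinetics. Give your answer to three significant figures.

261 mg

At steady state, dose per interval replaces the amount cleared in that interval: S·D/τ = CL·Css.
D = CL × Css × τ / S = 6.450 × 2.73 × 12 / 0.81 = 260.9 mg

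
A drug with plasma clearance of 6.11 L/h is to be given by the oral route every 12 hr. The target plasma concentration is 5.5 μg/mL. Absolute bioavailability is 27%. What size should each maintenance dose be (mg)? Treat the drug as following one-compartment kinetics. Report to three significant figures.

1490 mg

D = CL × Css × τ / F = 6.110 × 5.5 × 12 / 0.27 = 1494 mg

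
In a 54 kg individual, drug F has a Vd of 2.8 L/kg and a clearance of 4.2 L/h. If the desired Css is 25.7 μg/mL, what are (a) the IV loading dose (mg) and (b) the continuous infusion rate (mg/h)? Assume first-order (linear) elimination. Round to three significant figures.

Vd = 2.8 L/kg × 54 kg = 151.2 L
LD = Vd · C_target = 151.2 × 25.7 = 3886 mg
Infusion rate = 4.200 L/h × 25.7 mg/L = 107.9 mg/h

(a) 3890 mg; (b) 108 mg/h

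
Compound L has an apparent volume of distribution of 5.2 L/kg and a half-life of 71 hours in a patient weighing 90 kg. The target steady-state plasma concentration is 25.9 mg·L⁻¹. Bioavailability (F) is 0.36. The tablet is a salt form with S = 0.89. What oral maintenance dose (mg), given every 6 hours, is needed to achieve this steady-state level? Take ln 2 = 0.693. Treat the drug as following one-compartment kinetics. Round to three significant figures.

2220 mg

Vd = 5.2 L/kg × 90 kg = 468.0 L
CL = 0.693 × Vd / t½ = 0.693 × 468.0 / 71 = 4.568 L/h
D = CL × Css × τ / F / S = 4.568 × 25.9 × 6 / 0.36 / 0.89 = 2216 mg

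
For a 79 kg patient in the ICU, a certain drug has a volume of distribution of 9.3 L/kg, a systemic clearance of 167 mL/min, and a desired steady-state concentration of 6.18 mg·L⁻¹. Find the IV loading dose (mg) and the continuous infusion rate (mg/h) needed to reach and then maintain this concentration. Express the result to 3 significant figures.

(a) 4540 mg; (b) 61.9 mg/h

Total Vd = 9.3 × 79 = 734.7 L
Loading: fill Vd to C_target → 734.7 L × 6.18 mg/L = 4540 mg
CL = 167 mL/min × 60/1000 = 10.02 L/h
Infusion rate = 10.02 L/h × 6.18 mg/L = 61.92 mg/h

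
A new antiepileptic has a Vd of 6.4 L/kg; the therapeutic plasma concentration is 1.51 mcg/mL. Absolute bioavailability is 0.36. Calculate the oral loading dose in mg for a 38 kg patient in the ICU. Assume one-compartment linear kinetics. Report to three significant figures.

1020 mg

Vd(total) = 38 kg × 6.4 L/kg = 243.2 L
LD = Vd × C / F = 243.2 × 1.510 / 0.36 = 1020 mg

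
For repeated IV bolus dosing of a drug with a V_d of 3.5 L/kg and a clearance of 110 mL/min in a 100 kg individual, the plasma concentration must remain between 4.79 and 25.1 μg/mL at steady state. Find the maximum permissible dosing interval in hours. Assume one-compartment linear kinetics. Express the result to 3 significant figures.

Total Vd = 3.5 × 100 = 350.0 L
CL = 110 mL/min × 60/1000 = 6.600 L/h
k = CL / Vd = 6.600 / 350.0 = 0.01886 h⁻¹
Between IV bolus doses, concentration decays as C = C₀·e^(−kτ), so C_peak/C_trough = e^(kτ).
τ_max = ln(C_peak/C_trough) / k = ln(25.1/4.79) / 0.01886 = 1.656 / 0.01886 = 87.80 h

87.8 h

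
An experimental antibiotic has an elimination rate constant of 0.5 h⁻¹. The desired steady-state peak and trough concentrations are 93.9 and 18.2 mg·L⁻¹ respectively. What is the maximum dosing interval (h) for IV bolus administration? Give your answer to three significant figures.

3.28 h

Between IV bolus doses, concentration decays as C = C₀·e^(−kτ), so C_peak/C_trough = e^(kτ).
τ_max = ln(C_peak/C_trough) / k = ln(93.9/18.2) / 0.5000 = 1.641 / 0.5000 = 3.282 h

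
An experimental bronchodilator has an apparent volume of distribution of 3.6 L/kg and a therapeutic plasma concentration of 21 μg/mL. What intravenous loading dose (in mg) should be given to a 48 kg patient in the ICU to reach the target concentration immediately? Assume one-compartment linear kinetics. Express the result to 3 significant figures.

Vd(total) = 48 kg × 3.6 L/kg = 172.8 L
LD = Vd × C = 172.8 × 21.00 = 3629 mg

3630 mg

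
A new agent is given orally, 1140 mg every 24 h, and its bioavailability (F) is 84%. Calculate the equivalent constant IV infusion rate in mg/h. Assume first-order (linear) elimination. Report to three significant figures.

39.9 mg/h

Equivalent systemic input: infusion rate = F·D/τ.
Rate = 0.84 × 1140 / 24 = 39.90 mg/h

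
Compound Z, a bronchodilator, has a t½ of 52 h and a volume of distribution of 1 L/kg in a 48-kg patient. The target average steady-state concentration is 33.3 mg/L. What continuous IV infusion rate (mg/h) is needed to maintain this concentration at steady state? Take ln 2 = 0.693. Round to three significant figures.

Vd(total) = 48 kg × 1 L/kg = 48.00 L
CL = ln 2 · Vd / t½ = 0.693 × 48.00 / 52 = 0.6397 L/h
Infusion rate = CL × Css = 0.6397 × 33.3 = 21.30 mg/h

21.3 mg/h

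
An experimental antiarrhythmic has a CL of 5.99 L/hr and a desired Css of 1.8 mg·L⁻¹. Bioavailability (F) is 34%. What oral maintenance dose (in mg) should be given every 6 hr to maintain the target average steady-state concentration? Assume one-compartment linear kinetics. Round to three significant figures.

At steady state, dose per interval replaces the amount cleared in that interval: F·D/τ = CL·Css.
D = CL × Css × τ / F = 5.990 × 1.8 × 6 / 0.34 = 190.3 mg

190 mg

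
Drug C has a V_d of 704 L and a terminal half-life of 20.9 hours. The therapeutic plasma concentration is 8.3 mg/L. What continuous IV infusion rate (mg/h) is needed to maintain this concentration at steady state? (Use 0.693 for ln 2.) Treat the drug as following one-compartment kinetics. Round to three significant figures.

CL = ln 2 · Vd / t½ = 0.693 × 704.0 / 20.9 = 23.34 L/h
Infusion rate = CL × Css = 23.34 × 8.3 = 193.7 mg/h

194 mg/h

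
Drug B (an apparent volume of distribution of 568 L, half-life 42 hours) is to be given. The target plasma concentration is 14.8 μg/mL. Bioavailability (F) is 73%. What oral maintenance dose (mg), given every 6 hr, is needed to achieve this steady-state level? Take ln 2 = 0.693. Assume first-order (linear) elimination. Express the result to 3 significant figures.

1140 mg

CL = 0.693 × Vd / t½ = 0.693 × 568.0 / 42 = 9.372 L/h
D = CL × Css × τ / F = 9.372 × 14.8 × 6 / 0.73 = 1140 mg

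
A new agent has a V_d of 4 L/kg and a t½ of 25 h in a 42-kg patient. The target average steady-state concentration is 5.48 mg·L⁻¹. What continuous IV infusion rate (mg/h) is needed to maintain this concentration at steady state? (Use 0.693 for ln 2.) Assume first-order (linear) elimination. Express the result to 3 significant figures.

25.5 mg/h

Vd = 4 L/kg × 42 kg = 168.0 L
CL = 0.693 × Vd / t½ = 0.693 × 168.0 / 25 = 4.657 L/h
Infusion rate = CL × Css = 4.657 × 5.48 = 25.52 mg/h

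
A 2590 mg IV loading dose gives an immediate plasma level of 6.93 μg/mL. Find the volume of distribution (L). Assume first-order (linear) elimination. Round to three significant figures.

374 L

Immediately after an IV bolus, C₀ = Dose / Vd, so Vd = Dose / C₀.
Vd = 2590 / 6.93 = 373.7 L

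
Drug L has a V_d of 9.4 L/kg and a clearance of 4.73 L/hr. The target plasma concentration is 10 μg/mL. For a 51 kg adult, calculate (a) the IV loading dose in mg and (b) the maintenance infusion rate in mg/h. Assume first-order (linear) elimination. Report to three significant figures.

(a) 4790 mg; (b) 47.3 mg/h

Vd = 9.4 L/kg × 51 kg = 479.4 L
Loading: fill Vd to C_target → 479.4 L × 10 mg/L = 4794 mg
Infusion rate = 4.730 L/h × 10 mg/L = 47.30 mg/h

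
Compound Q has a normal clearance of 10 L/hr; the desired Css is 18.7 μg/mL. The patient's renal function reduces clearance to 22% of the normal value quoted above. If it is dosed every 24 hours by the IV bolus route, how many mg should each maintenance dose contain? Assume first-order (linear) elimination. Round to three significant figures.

Patient clearance = 0.22 × 10.00 = 2.200 L/h
D = CL × Css × τ = 2.200 × 18.7 × 24 = 987.4 mg

987 mg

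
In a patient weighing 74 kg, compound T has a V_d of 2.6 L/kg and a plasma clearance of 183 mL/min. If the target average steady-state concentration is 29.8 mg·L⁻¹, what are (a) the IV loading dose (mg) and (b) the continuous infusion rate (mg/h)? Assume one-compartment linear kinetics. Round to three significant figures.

(a) 5730 mg; (b) 327 mg/h

Vd = 2.6 L/kg × 74 kg = 192.4 L
Loading: fill Vd to C_target → 192.4 L × 29.8 mg/L = 5734 mg
Convert clearance: 183 mL/min × 60 min/h ÷ 1000 mL/L = 10.98 L/h
Maintenance: replace elimination → rate = CL × Css = 10.98 × 29.8 = 327.2 mg/h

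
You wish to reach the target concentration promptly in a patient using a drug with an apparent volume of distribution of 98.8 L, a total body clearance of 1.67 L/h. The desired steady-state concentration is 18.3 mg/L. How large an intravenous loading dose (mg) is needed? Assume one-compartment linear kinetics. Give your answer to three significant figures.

LD = Vd × C = 98.80 × 18.30 = 1808 mg

1810 mg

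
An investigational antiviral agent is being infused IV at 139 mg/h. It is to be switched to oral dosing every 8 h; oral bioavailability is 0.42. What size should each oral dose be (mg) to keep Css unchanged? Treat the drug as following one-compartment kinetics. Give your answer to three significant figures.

To maintain the same Css, the systemic dosing rate must be unchanged: F·D/τ = infusion rate.
D = rate × τ / F = 139 × 8 / 0.42 = 2648 mg

2650 mg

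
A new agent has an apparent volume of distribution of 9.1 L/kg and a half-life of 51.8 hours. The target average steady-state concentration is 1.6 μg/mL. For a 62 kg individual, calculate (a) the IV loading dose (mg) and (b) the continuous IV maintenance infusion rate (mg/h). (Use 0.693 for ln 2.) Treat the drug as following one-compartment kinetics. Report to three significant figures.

Vd = 9.1 L/kg × 62 kg = 564.2 L
LD = Vd × C = 564.2 × 1.6 = 902.7 mg
CL = 0.693 × Vd / t½ = 0.693 × 564.2 / 51.8 = 7.548 L/h
Infusion rate = CL × Css = 7.548 × 1.6 = 12.08 mg/h

(a) 903 mg; (b) 12.1 mg/h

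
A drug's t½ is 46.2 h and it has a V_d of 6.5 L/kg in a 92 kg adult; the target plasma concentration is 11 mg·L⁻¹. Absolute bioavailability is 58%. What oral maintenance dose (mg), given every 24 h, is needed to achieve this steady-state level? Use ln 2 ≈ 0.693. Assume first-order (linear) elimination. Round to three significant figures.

Vd = 6.5 L/kg × 92 kg = 598.0 L
k = 0.693/46.2 = 0.01500 h⁻¹, so CL = k·Vd = 0.01500 × 598.0 = 8.970 L/h
D = CL × Css × τ / F = 8.970 × 11 × 24 / 0.58 = 4083 mg

4080 mg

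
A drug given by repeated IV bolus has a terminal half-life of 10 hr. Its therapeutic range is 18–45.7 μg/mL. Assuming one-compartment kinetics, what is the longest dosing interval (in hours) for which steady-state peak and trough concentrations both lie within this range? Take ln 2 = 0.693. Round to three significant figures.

k = 0.693 / t½ = 0.693 / 10 = 0.06930 h⁻¹
Between IV bolus doses, concentration decays as C = C₀·e^(−kτ), so C_peak/C_trough = e^(kτ).
τ_max = ln(C_peak/C_trough) / k = ln(45.7/18) / 0.06930 = 0.9317 / 0.06930 = 13.44 h

13.4 h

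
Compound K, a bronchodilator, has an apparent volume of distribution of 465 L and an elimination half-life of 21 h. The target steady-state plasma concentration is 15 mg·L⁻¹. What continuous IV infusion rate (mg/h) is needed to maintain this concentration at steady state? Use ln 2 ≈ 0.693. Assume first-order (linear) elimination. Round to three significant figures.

CL = ln 2 · Vd / t½ = 0.693 × 465.0 / 21 = 15.35 L/h
Infusion rate = CL × Css = 15.35 × 15 = 230.3 mg/h

230 mg/h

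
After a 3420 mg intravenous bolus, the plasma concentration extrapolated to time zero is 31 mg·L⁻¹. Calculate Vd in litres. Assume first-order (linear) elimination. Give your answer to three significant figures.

110 L

Immediately after an IV bolus, C₀ = Dose / Vd, so Vd = Dose / C₀.
Vd = 3420 / 31 = 110.3 L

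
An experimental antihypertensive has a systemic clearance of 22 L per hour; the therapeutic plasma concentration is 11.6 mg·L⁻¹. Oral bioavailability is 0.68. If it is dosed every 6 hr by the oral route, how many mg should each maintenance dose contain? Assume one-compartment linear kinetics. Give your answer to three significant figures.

2250 mg

D = CL × Css × τ / F = 22.00 × 11.6 × 6 / 0.68 = 2252 mg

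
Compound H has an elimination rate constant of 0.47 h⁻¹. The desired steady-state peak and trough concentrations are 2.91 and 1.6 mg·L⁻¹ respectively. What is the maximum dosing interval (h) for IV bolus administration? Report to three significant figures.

1.27 h

Between IV bolus doses, concentration decays as C = C₀·e^(−kτ), so C_peak/C_trough = e^(kτ).
τ_max = ln(C_peak/C_trough) / k = ln(2.91/1.6) / 0.4700 = 0.5981 / 0.4700 = 1.273 h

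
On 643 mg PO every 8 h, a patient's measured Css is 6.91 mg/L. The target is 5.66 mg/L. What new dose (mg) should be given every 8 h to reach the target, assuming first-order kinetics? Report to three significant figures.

527 mg

For first-order elimination, Css ∝ F·D/(CL·τ); F and CL are unchanged, so Css ∝ D/τ.
D₂ = D₁ × (Css,target / Css,current) = 643 × 5.66/6.91 = 526.7 mg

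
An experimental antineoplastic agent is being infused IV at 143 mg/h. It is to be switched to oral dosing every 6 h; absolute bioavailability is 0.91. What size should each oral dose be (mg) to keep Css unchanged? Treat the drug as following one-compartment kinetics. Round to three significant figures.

To maintain the same Css, the systemic dosing rate must be unchanged: F·D/τ = infusion rate.
D = rate × τ / F = 143 × 6 / 0.91 = 942.9 mg

943 mg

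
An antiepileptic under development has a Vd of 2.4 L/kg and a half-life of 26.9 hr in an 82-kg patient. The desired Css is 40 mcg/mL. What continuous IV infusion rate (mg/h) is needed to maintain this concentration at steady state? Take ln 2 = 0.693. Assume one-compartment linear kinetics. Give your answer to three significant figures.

203 mg/h

Total Vd = 2.4 × 82 = 196.8 L
CL = ln 2 · Vd / t½ = 0.693 × 196.8 / 26.9 = 5.070 L/h
Infusion rate = CL × Css = 5.070 × 40 = 202.8 mg/h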